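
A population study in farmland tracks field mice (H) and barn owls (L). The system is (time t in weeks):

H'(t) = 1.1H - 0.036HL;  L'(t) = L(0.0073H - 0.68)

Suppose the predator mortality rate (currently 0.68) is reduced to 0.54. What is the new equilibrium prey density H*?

H* ≈ 74

At the interior fixed point, setting dL/dt = 0 with L > 0 fixes H* = (predator death rate)/(HL coefficient) — independent of the other coefficients.
With the change, H* = 0.54/0.0073 = 74; it falls from 93.2.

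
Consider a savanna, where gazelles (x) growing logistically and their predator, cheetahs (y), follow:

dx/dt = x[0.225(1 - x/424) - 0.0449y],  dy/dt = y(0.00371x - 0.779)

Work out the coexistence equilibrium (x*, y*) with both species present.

x* ≈ 210, y* ≈ 2.53

From dy/dt = 0 with y > 0: 0.00371x* = 0.779, so x* = 210.
Substitute into dx/dt = 0: 0.225(1 - 210/424) = 0.0449y*.
The bracket is 0.505, giving y* = 0.114/0.0449 = 2.53.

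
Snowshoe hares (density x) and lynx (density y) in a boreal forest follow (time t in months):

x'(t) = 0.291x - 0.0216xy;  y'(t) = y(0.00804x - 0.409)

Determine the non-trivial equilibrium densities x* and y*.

x* ≈ 50.9, y* ≈ 13.5

Set dy/dt = 0 with y > 0: 0.00804x - 0.409 = 0, so x* = 0.409/0.00804 = 50.9.
Set dx/dt = 0 with x > 0: 0.291 - 0.0216y = 0, so y* = 0.291/0.0216 = 13.5.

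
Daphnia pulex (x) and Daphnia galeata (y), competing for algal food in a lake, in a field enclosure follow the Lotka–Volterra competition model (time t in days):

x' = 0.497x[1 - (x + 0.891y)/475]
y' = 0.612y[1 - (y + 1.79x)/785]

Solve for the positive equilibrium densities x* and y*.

Setting both brackets to zero gives the nullclines x + 0.891y = 475 and 1.79x + y = 785.
Substituting y = 785 - 1.79x into the first: x(1 - 0.891·1.79) = 475 - 0.891·785.
So x* = -224/-0.595 = 377, and then y* = 785 - 1.79·377 = 110.

x* ≈ 377, y* ≈ 110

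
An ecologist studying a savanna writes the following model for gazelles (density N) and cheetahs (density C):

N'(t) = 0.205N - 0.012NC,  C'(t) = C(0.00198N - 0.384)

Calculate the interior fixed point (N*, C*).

N* ≈ 194, C* ≈ 17.1

Set dC/dt = 0 with C > 0: 0.00198N - 0.384 = 0, so N* = 0.384/0.00198 = 194.
Set dN/dt = 0 with N > 0: 0.205 - 0.012C = 0, so C* = 0.205/0.012 = 17.1.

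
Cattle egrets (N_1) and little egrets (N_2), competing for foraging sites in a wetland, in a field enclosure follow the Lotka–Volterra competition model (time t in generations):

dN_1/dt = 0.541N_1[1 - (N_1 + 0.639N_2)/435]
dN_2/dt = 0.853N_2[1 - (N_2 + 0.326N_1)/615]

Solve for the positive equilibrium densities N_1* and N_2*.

N_1* ≈ 53.1, N_2* ≈ 598

Setting both brackets to zero gives the nullclines N_1 + 0.639N_2 = 435 and 0.326N_1 + N_2 = 615.
Substituting N_2 = 615 - 0.326N_1 into the first: N_1(1 - 0.639·0.326) = 435 - 0.639·615.
So N_1* = 42/0.792 = 53.1, and then N_2* = 615 - 0.326·53.1 = 598.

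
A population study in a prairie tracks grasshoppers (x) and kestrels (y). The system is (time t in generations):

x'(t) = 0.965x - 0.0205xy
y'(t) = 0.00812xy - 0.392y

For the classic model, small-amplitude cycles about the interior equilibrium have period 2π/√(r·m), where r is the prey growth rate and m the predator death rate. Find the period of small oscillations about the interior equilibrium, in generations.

T ≈ 10.2 generations

Here r = 0.965 and m = 0.392, so r·m = 0.378.
ω = √0.378 = 0.615 per generation, hence T = 2π/ω ≈ 10.2 generations.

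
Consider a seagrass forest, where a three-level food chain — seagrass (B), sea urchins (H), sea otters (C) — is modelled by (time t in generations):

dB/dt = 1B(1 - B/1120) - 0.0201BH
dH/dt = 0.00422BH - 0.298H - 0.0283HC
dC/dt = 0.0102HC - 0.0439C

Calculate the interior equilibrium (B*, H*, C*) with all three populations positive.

B* ≈ 1020, H* ≈ 4.3, C* ≈ 142

From dC/dt = 0: 0.0102H* = 0.0439, so H* = 4.3.
From dB/dt = 0: 1(1 - B*/1120) = 0.0201·4.3, giving B* = 1120·(1 - 0.0865) = 1020.
From dH/dt = 0: 0.00422·1020 - 0.298 = 0.0283C*, so C* = 4.02/0.0283 = 142.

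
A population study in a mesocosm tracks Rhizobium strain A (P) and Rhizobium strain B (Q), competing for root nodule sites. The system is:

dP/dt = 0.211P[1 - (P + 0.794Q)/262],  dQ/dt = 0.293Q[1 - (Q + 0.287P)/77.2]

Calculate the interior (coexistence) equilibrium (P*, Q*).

P* ≈ 260, Q* ≈ 2.6

Setting both brackets to zero gives the nullclines P + 0.794Q = 262 and 0.287P + Q = 77.2.
Substituting Q = 77.2 - 0.287P into the first: P(1 - 0.794·0.287) = 262 - 0.794·77.2.
So P* = 201/0.772 = 260, and then Q* = 77.2 - 0.287·260 = 2.6.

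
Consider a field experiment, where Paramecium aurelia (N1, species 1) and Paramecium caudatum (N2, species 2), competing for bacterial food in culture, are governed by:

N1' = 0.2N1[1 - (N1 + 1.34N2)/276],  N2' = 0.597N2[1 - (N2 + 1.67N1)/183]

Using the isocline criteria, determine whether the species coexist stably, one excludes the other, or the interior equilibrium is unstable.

species 1 excludes species 2

Compare the nullcline intercepts: K1/α12 = 276/1.34 = 206 > K2 = 183; K2/α21 = 183/1.67 = 110 < K1 = 276.
Since the inequalities point opposite ways, species 1 can invade but species 2 cannot.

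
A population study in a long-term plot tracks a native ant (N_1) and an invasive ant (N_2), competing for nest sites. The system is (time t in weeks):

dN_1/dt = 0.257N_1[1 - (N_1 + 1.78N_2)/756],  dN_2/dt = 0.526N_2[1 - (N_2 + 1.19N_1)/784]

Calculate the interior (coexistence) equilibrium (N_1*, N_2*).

N_1* ≈ 572, N_2* ≈ 103

Setting both brackets to zero gives the nullclines N_1 + 1.78N_2 = 756 and 1.19N_1 + N_2 = 784.
Substituting N_2 = 784 - 1.19N_1 into the first: N_1(1 - 1.78·1.19) = 756 - 1.78·784.
So N_1* = -640/-1.12 = 572, and then N_2* = 784 - 1.19·572 = 103.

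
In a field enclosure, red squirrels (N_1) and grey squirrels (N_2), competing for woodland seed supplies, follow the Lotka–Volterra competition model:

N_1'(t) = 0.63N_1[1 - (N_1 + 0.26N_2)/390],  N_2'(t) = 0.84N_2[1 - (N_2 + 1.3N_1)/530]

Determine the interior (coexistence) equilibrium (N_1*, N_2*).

Setting both brackets to zero gives the nullclines N_1 + 0.26N_2 = 390 and 1.3N_1 + N_2 = 530.
Substituting N_2 = 530 - 1.3N_1 into the first: N_1(1 - 0.26·1.3) = 390 - 0.26·530.
So N_1* = 252/0.662 = 381, and then N_2* = 530 - 1.3·381 = 34.7.

N_1* ≈ 381, N_2* ≈ 34.7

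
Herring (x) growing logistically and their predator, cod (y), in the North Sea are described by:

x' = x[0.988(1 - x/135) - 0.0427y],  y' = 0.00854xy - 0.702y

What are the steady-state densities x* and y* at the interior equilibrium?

x* ≈ 82.2, y* ≈ 9.05

From dy/dt = 0 with y > 0: 0.00854x* = 0.702, so x* = 82.2.
Substitute into dx/dt = 0: 0.988(1 - 82.2/135) = 0.0427y*.
The bracket is 0.391, giving y* = 0.386/0.0427 = 9.05.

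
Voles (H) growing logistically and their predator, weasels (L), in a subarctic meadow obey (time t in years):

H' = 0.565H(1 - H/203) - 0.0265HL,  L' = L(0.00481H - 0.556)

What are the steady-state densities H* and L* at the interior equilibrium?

From dL/dt = 0 with L > 0: 0.00481H* = 0.556, so H* = 116.
Substitute into dH/dt = 0: 0.565(1 - 116/203) = 0.0265L*.
The bracket is 0.431, giving L* = 0.243/0.0265 = 9.18.

H* ≈ 116, L* ≈ 9.18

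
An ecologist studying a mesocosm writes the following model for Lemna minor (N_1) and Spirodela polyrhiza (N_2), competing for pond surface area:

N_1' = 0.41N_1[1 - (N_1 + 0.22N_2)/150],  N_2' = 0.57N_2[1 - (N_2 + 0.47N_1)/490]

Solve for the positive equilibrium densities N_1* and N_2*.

N_1* ≈ 47.1, N_2* ≈ 468

Setting both brackets to zero gives the nullclines N_1 + 0.22N_2 = 150 and 0.47N_1 + N_2 = 490.
Substituting N_2 = 490 - 0.47N_1 into the first: N_1(1 - 0.22·0.47) = 150 - 0.22·490.
So N_1* = 42.2/0.897 = 47.1, and then N_2* = 490 - 0.47·47.1 = 468.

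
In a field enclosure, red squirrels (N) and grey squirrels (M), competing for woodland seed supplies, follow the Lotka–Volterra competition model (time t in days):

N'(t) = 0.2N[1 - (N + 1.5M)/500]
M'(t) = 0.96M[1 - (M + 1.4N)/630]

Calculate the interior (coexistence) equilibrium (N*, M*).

Setting both brackets to zero gives the nullclines N + 1.5M = 500 and 1.4N + M = 630.
Substituting M = 630 - 1.4N into the first: N(1 - 1.5·1.4) = 500 - 1.5·630.
So N* = -445/-1.1 = 405, and then M* = 630 - 1.4·405 = 63.6.

N* ≈ 405, M* ≈ 63.6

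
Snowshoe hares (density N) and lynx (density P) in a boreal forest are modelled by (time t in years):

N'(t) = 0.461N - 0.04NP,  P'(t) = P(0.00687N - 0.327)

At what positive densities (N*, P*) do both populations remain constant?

N* ≈ 47.6, P* ≈ 11.5

Set dP/dt = 0 with P > 0: 0.00687N - 0.327 = 0, so N* = 0.327/0.00687 = 47.6.
Set dN/dt = 0 with N > 0: 0.461 - 0.04P = 0, so P* = 0.461/0.04 = 11.5.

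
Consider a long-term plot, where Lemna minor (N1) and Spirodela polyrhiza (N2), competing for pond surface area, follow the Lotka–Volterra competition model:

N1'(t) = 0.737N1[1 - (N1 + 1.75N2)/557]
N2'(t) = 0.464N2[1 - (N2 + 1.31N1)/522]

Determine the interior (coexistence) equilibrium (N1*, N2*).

Setting both brackets to zero gives the nullclines N1 + 1.75N2 = 557 and 1.31N1 + N2 = 522.
Substituting N2 = 522 - 1.31N1 into the first: N1(1 - 1.75·1.31) = 557 - 1.75·522.
So N1* = -356/-1.29 = 276, and then N2* = 522 - 1.31·276 = 161.

N1* ≈ 276, N2* ≈ 161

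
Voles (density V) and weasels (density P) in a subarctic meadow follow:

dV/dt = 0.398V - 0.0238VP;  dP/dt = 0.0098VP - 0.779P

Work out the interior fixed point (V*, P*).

V* ≈ 79.5, P* ≈ 16.7

Set dP/dt = 0 with P > 0: 0.0098V - 0.779 = 0, so V* = 0.779/0.0098 = 79.5.
Set dV/dt = 0 with V > 0: 0.398 - 0.0238P = 0, so P* = 0.398/0.0238 = 16.7.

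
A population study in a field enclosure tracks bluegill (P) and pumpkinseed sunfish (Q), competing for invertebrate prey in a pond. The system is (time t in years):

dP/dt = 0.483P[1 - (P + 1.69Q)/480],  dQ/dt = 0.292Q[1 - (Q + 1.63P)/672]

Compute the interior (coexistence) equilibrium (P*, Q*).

Setting both brackets to zero gives the nullclines P + 1.69Q = 480 and 1.63P + Q = 672.
Substituting Q = 672 - 1.63P into the first: P(1 - 1.69·1.63) = 480 - 1.69·672.
So P* = -656/-1.75 = 374, and then Q* = 672 - 1.63·374 = 62.9.

P* ≈ 374, Q* ≈ 62.9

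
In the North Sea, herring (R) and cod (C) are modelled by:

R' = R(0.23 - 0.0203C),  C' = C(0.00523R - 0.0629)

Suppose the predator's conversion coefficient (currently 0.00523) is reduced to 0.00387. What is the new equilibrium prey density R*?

R* ≈ 16.3

At the interior fixed point, setting dC/dt = 0 with C > 0 fixes R* = (predator death rate)/(RC coefficient) — independent of the other coefficients.
With the change, R* = 0.0629/0.00387 = 16.3; it rises from 12.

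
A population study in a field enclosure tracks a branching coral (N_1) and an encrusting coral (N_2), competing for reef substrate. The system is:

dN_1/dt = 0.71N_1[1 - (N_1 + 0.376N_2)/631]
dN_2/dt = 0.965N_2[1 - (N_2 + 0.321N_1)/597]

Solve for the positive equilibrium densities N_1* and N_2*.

Setting both brackets to zero gives the nullclines N_1 + 0.376N_2 = 631 and 0.321N_1 + N_2 = 597.
Substituting N_2 = 597 - 0.321N_1 into the first: N_1(1 - 0.376·0.321) = 631 - 0.376·597.
So N_1* = 407/0.879 = 462, and then N_2* = 597 - 0.321·462 = 449.

N_1* ≈ 462, N_2* ≈ 449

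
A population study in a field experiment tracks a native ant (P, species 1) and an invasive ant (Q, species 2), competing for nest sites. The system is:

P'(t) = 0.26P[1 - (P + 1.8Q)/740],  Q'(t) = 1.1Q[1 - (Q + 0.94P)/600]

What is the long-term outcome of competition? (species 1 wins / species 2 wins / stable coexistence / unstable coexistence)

unstable coexistence (outcome depends on initial conditions)

Compare the nullcline intercepts: K1/α12 = 740/1.8 = 411 < K2 = 600; K2/α21 = 600/0.94 = 638 < K1 = 740.
Since both are reversed, neither can invade when rare; the interior point is a saddle.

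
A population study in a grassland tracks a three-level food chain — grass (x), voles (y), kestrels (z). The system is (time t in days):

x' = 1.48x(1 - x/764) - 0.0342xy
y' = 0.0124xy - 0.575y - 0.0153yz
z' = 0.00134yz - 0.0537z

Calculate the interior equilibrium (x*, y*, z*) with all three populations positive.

x* ≈ 56.5, y* ≈ 40.1, z* ≈ 8.21

From dz/dt = 0: 0.00134y* = 0.0537, so y* = 40.1.
From dx/dt = 0: 1.48(1 - x*/764) = 0.0342·40.1, giving x* = 764·(1 - 0.926) = 56.5.
From dy/dt = 0: 0.0124·56.5 - 0.575 = 0.0153z*, so z* = 0.126/0.0153 = 8.21.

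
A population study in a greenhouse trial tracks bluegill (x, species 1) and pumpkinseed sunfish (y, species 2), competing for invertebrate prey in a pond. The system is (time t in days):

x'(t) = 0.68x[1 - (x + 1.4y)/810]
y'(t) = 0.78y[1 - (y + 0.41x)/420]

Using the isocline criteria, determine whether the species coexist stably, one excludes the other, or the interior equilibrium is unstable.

stable coexistence

Compare the nullcline intercepts: K1/α12 = 810/1.4 = 579 > K2 = 420; K2/α21 = 420/0.41 = 1020 > K1 = 810.
Since both inequalities hold, each species can invade when rare, so the interior equilibrium is stable.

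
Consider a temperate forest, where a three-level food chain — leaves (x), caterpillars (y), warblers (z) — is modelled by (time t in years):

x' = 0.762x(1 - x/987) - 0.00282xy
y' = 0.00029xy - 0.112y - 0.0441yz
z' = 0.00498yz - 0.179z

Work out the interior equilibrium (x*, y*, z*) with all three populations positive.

From dz/dt = 0: 0.00498y* = 0.179, so y* = 35.9.
From dx/dt = 0: 0.762(1 - x*/987) = 0.00282·35.9, giving x* = 987·(1 - 0.133) = 856.
From dy/dt = 0: 0.00029·856 - 0.112 = 0.0441z*, so z* = 0.136/0.0441 = 3.09.

x* ≈ 856, y* ≈ 35.9, z* ≈ 3.09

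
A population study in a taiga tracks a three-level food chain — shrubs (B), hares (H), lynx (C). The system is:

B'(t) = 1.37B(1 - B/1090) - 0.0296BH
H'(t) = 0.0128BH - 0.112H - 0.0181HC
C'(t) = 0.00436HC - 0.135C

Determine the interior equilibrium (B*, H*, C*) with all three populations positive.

From dC/dt = 0: 0.00436H* = 0.135, so H* = 31.
From dB/dt = 0: 1.37(1 - B*/1090) = 0.0296·31, giving B* = 1090·(1 - 0.669) = 361.
From dH/dt = 0: 0.0128·361 - 0.112 = 0.0181C*, so C* = 4.51/0.0181 = 249.

B* ≈ 361, H* ≈ 31, C* ≈ 249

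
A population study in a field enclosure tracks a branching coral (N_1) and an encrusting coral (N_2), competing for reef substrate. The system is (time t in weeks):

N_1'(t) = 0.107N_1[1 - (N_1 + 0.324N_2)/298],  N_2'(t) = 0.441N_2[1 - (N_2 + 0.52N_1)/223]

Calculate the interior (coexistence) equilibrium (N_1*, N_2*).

N_1* ≈ 271, N_2* ≈ 81.8

Setting both brackets to zero gives the nullclines N_1 + 0.324N_2 = 298 and 0.52N_1 + N_2 = 223.
Substituting N_2 = 223 - 0.52N_1 into the first: N_1(1 - 0.324·0.52) = 298 - 0.324·223.
So N_1* = 226/0.832 = 271, and then N_2* = 223 - 0.52·271 = 81.8.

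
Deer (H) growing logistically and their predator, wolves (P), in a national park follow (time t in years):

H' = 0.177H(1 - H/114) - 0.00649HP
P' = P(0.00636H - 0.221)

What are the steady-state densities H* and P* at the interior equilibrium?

From dP/dt = 0 with P > 0: 0.00636H* = 0.221, so H* = 34.7.
Substitute into dH/dt = 0: 0.177(1 - 34.7/114) = 0.00649P*.
The bracket is 0.695, giving P* = 0.123/0.00649 = 19.

H* ≈ 34.7, P* ≈ 19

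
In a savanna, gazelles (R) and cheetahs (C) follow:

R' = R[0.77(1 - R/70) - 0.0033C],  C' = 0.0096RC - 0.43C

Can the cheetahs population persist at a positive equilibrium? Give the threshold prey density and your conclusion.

Threshold R = 44.8; K > 44.8, so yes, the predator persists.

The predator equation gives dC/dt > 0 only when R > 0.43/0.0096 = 44.8.
Without the predator, R → K = 70. Since 70 > 44.8, the predator can invade and persist.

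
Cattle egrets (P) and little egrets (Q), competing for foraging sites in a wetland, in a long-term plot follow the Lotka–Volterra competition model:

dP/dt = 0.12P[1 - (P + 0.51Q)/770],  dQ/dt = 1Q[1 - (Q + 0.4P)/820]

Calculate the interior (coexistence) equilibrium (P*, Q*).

P* ≈ 442, Q* ≈ 643

Setting both brackets to zero gives the nullclines P + 0.51Q = 770 and 0.4P + Q = 820.
Substituting Q = 820 - 0.4P into the first: P(1 - 0.51·0.4) = 770 - 0.51·820.
So P* = 352/0.796 = 442, and then Q* = 820 - 0.4·442 = 643.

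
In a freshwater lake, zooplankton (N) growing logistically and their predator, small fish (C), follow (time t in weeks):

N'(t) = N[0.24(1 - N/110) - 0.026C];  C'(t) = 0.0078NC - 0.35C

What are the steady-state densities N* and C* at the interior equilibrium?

N* ≈ 44.9, C* ≈ 5.47

From dC/dt = 0 with C > 0: 0.0078N* = 0.35, so N* = 44.9.
Substitute into dN/dt = 0: 0.24(1 - 44.9/110) = 0.026C*.
The bracket is 0.592, giving C* = 0.142/0.026 = 5.47.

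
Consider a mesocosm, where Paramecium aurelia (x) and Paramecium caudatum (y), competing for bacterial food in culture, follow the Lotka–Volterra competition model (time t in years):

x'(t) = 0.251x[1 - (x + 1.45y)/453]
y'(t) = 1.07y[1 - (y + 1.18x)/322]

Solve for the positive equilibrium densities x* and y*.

Setting both brackets to zero gives the nullclines x + 1.45y = 453 and 1.18x + y = 322.
Substituting y = 322 - 1.18x into the first: x(1 - 1.45·1.18) = 453 - 1.45·322.
So x* = -13.9/-0.711 = 19.5, and then y* = 322 - 1.18·19.5 = 299.

x* ≈ 19.5, y* ≈ 299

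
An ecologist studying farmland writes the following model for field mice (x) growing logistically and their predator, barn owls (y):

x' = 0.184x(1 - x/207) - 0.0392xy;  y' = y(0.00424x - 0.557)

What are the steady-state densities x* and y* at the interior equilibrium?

From dy/dt = 0 with y > 0: 0.00424x* = 0.557, so x* = 131.
Substitute into dx/dt = 0: 0.184(1 - 131/207) = 0.0392y*.
The bracket is 0.365, giving y* = 0.0672/0.0392 = 1.72.

x* ≈ 131, y* ≈ 1.72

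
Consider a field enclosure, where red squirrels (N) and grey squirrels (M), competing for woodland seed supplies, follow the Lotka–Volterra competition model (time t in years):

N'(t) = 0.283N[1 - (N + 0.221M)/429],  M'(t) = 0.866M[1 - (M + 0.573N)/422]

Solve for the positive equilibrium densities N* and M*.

Setting both brackets to zero gives the nullclines N + 0.221M = 429 and 0.573N + M = 422.
Substituting M = 422 - 0.573N into the first: N(1 - 0.221·0.573) = 429 - 0.221·422.
So N* = 336/0.873 = 384, and then M* = 422 - 0.573·384 = 202.

N* ≈ 384, M* ≈ 202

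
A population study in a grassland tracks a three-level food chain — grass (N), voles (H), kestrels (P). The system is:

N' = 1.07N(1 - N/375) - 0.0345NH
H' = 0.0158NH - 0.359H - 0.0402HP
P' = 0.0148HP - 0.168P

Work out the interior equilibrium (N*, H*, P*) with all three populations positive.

From dP/dt = 0: 0.0148H* = 0.168, so H* = 11.4.
From dN/dt = 0: 1.07(1 - N*/375) = 0.0345·11.4, giving N* = 375·(1 - 0.366) = 238.
From dH/dt = 0: 0.0158·238 - 0.359 = 0.0402P*, so P* = 3.4/0.0402 = 84.5.

N* ≈ 238, H* ≈ 11.4, P* ≈ 84.5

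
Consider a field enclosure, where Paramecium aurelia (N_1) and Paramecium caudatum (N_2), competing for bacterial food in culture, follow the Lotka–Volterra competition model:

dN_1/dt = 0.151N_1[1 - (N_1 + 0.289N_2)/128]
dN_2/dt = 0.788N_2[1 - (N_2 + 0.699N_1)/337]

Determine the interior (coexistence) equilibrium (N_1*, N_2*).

Setting both brackets to zero gives the nullclines N_1 + 0.289N_2 = 128 and 0.699N_1 + N_2 = 337.
Substituting N_2 = 337 - 0.699N_1 into the first: N_1(1 - 0.289·0.699) = 128 - 0.289·337.
So N_1* = 30.6/0.798 = 38.4, and then N_2* = 337 - 0.699·38.4 = 310.

N_1* ≈ 38.4, N_2* ≈ 310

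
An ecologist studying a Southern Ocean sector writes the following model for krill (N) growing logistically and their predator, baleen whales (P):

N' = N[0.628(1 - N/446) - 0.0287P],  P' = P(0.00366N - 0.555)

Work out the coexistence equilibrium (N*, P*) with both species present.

N* ≈ 152, P* ≈ 14.4

From dP/dt = 0 with P > 0: 0.00366N* = 0.555, so N* = 152.
Substitute into dN/dt = 0: 0.628(1 - 152/446) = 0.0287P*.
The bracket is 0.66, giving P* = 0.414/0.0287 = 14.4.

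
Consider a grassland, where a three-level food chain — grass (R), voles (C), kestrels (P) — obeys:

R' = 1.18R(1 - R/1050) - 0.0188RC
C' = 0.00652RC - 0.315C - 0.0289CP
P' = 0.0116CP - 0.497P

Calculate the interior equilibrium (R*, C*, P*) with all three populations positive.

R* ≈ 333, C* ≈ 42.8, P* ≈ 64.3

From dP/dt = 0: 0.0116C* = 0.497, so C* = 42.8.
From dR/dt = 0: 1.18(1 - R*/1050) = 0.0188·42.8, giving R* = 1050·(1 - 0.683) = 333.
From dC/dt = 0: 0.00652·333 - 0.315 = 0.0289P*, so P* = 1.86/0.0289 = 64.3.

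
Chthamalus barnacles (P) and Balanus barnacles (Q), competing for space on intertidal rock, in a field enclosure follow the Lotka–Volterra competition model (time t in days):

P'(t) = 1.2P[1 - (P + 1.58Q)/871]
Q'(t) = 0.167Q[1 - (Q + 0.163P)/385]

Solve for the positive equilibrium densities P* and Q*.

Setting both brackets to zero gives the nullclines P + 1.58Q = 871 and 0.163P + Q = 385.
Substituting Q = 385 - 0.163P into the first: P(1 - 1.58·0.163) = 871 - 1.58·385.
So P* = 263/0.742 = 354, and then Q* = 385 - 0.163·354 = 327.

P* ≈ 354, Q* ≈ 327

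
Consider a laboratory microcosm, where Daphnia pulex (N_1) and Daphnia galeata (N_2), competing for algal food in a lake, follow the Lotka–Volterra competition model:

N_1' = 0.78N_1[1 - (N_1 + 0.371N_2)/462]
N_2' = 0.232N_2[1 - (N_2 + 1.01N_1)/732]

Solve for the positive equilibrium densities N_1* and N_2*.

Setting both brackets to zero gives the nullclines N_1 + 0.371N_2 = 462 and 1.01N_1 + N_2 = 732.
Substituting N_2 = 732 - 1.01N_1 into the first: N_1(1 - 0.371·1.01) = 462 - 0.371·732.
So N_1* = 190/0.625 = 305, and then N_2* = 732 - 1.01·305 = 424.

N_1* ≈ 305, N_2* ≈ 424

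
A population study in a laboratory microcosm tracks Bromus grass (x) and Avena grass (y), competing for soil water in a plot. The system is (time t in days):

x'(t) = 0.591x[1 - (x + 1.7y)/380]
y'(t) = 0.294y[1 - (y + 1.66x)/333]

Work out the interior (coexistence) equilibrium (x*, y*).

Setting both brackets to zero gives the nullclines x + 1.7y = 380 and 1.66x + y = 333.
Substituting y = 333 - 1.66x into the first: x(1 - 1.7·1.66) = 380 - 1.7·333.
So x* = -186/-1.82 = 102, and then y* = 333 - 1.66·102 = 163.

x* ≈ 102, y* ≈ 163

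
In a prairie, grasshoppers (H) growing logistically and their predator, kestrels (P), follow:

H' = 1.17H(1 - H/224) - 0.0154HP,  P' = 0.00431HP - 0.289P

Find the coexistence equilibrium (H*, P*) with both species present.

H* ≈ 67.1, P* ≈ 53.2

From dP/dt = 0 with P > 0: 0.00431H* = 0.289, so H* = 67.1.
Substitute into dH/dt = 0: 1.17(1 - 67.1/224) = 0.0154P*.
The bracket is 0.701, giving P* = 0.82/0.0154 = 53.2.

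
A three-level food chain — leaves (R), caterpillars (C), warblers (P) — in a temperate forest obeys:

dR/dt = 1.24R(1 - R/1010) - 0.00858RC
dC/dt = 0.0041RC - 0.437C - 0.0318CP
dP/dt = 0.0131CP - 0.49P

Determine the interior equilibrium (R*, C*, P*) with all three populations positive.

R* ≈ 749, C* ≈ 37.4, P* ≈ 82.8

From dP/dt = 0: 0.0131C* = 0.49, so C* = 37.4.
From dR/dt = 0: 1.24(1 - R*/1010) = 0.00858·37.4, giving R* = 1010·(1 - 0.259) = 749.
From dC/dt = 0: 0.0041·749 - 0.437 = 0.0318P*, so P* = 2.63/0.0318 = 82.8.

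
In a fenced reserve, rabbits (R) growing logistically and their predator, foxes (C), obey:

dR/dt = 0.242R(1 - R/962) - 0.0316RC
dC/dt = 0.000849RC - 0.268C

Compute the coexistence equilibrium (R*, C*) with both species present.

From dC/dt = 0 with C > 0: 0.000849R* = 0.268, so R* = 316.
Substitute into dR/dt = 0: 0.242(1 - 316/962) = 0.0316C*.
The bracket is 0.672, giving C* = 0.163/0.0316 = 5.15.

R* ≈ 316, C* ≈ 5.15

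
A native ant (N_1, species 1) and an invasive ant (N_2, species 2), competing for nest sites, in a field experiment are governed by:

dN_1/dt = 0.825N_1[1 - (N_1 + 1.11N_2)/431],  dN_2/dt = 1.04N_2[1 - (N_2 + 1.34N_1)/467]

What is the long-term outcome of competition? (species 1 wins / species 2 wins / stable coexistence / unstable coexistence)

unstable coexistence (outcome depends on initial conditions)

Compare the nullcline intercepts: K1/α12 = 431/1.11 = 388 < K2 = 467; K2/α21 = 467/1.34 = 349 < K1 = 431.
Since both are reversed, neither can invade when rare; the interior point is a saddle.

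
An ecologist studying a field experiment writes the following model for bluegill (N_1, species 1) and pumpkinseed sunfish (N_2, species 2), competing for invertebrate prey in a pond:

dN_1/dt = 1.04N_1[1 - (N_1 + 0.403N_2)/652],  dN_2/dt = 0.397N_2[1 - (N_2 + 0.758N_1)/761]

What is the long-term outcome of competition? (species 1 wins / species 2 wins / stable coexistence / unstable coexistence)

stable coexistence

Compare the nullcline intercepts: K1/α12 = 652/0.403 = 1620 > K2 = 761; K2/α21 = 761/0.758 = 1000 > K1 = 652.
Since both inequalities hold, each species can invade when rare, so the interior equilibrium is stable.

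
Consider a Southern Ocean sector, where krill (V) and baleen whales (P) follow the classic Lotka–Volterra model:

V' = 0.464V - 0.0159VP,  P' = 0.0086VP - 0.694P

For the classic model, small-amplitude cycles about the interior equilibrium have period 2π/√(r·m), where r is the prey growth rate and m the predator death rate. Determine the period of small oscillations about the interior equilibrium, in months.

T ≈ 11.1 months

Here r = 0.464 and m = 0.694, so r·m = 0.322.
ω = √0.322 = 0.567 per month, hence T = 2π/ω ≈ 11.1 months.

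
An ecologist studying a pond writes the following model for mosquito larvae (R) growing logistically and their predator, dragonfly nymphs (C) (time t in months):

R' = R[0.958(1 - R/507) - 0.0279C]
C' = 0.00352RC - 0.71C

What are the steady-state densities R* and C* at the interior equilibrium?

R* ≈ 202, C* ≈ 20.7

From dC/dt = 0 with C > 0: 0.00352R* = 0.71, so R* = 202.
Substitute into dR/dt = 0: 0.958(1 - 202/507) = 0.0279C*.
The bracket is 0.602, giving C* = 0.577/0.0279 = 20.7.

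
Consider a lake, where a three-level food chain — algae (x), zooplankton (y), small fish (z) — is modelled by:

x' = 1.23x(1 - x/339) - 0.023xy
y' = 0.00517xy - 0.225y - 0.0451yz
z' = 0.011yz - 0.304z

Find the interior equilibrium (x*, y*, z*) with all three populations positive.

From dz/dt = 0: 0.011y* = 0.304, so y* = 27.6.
From dx/dt = 0: 1.23(1 - x*/339) = 0.023·27.6, giving x* = 339·(1 - 0.517) = 164.
From dy/dt = 0: 0.00517·164 - 0.225 = 0.0451z*, so z* = 0.622/0.0451 = 13.8.

x* ≈ 164, y* ≈ 27.6, z* ≈ 13.8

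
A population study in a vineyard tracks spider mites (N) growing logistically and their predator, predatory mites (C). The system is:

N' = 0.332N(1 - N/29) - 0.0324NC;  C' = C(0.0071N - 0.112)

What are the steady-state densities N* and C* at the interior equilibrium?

N* ≈ 15.8, C* ≈ 4.67

From dC/dt = 0 with C > 0: 0.0071N* = 0.112, so N* = 15.8.
Substitute into dN/dt = 0: 0.332(1 - 15.8/29) = 0.0324C*.
The bracket is 0.456, giving C* = 0.151/0.0324 = 4.67.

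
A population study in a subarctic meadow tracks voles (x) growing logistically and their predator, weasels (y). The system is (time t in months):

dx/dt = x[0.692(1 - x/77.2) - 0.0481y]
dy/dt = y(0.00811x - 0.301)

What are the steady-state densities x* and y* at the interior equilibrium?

From dy/dt = 0 with y > 0: 0.00811x* = 0.301, so x* = 37.1.
Substitute into dx/dt = 0: 0.692(1 - 37.1/77.2) = 0.0481y*.
The bracket is 0.519, giving y* = 0.359/0.0481 = 7.47.

x* ≈ 37.1, y* ≈ 7.47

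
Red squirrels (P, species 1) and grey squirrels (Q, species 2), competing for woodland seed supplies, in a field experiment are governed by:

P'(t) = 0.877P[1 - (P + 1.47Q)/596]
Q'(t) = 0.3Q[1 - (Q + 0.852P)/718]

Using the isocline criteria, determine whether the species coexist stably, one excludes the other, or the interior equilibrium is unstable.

species 2 excludes species 1

Compare the nullcline intercepts: K1/α12 = 596/1.47 = 405 < K2 = 718; K2/α21 = 718/0.852 = 843 > K1 = 596.
Since the inequalities point opposite ways, species 2 can invade but species 1 cannot.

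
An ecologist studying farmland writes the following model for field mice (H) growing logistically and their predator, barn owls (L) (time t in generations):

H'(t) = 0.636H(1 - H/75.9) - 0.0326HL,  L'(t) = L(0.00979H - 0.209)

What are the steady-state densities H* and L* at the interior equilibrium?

H* ≈ 21.3, L* ≈ 14

From dL/dt = 0 with L > 0: 0.00979H* = 0.209, so H* = 21.3.
Substitute into dH/dt = 0: 0.636(1 - 21.3/75.9) = 0.0326L*.
The bracket is 0.719, giving L* = 0.457/0.0326 = 14.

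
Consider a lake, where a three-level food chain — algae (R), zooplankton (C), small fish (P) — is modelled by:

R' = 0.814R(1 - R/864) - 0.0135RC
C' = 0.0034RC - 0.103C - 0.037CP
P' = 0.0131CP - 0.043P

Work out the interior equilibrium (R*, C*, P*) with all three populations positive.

From dP/dt = 0: 0.0131C* = 0.043, so C* = 3.28.
From dR/dt = 0: 0.814(1 - R*/864) = 0.0135·3.28, giving R* = 864·(1 - 0.0544) = 817.
From dC/dt = 0: 0.0034·817 - 0.103 = 0.037P*, so P* = 2.67/0.037 = 72.3.

R* ≈ 817, C* ≈ 3.28, P* ≈ 72.3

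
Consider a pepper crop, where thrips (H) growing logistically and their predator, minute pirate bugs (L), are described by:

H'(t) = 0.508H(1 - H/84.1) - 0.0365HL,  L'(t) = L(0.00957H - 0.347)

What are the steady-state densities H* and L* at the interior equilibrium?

H* ≈ 36.3, L* ≈ 7.92

From dL/dt = 0 with L > 0: 0.00957H* = 0.347, so H* = 36.3.
Substitute into dH/dt = 0: 0.508(1 - 36.3/84.1) = 0.0365L*.
The bracket is 0.569, giving L* = 0.289/0.0365 = 7.92.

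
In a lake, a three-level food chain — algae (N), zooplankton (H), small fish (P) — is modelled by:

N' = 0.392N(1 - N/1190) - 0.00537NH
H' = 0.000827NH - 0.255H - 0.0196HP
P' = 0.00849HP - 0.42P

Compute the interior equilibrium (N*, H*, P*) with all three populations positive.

N* ≈ 384, H* ≈ 49.5, P* ≈ 3.17

From dP/dt = 0: 0.00849H* = 0.42, so H* = 49.5.
From dN/dt = 0: 0.392(1 - N*/1190) = 0.00537·49.5, giving N* = 1190·(1 - 0.678) = 384.
From dH/dt = 0: 0.000827·384 - 0.255 = 0.0196P*, so P* = 0.0622/0.0196 = 3.17.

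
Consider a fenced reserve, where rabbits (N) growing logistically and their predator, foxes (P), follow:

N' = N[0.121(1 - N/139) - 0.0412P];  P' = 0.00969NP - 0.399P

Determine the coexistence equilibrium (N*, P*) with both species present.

N* ≈ 41.2, P* ≈ 2.07

From dP/dt = 0 with P > 0: 0.00969N* = 0.399, so N* = 41.2.
Substitute into dN/dt = 0: 0.121(1 - 41.2/139) = 0.0412P*.
The bracket is 0.704, giving P* = 0.0852/0.0412 = 2.07.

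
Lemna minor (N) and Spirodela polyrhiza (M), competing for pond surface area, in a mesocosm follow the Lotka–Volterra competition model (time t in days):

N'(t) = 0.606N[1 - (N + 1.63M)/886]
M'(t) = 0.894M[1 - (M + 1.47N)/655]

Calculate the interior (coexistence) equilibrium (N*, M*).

Setting both brackets to zero gives the nullclines N + 1.63M = 886 and 1.47N + M = 655.
Substituting M = 655 - 1.47N into the first: N(1 - 1.63·1.47) = 886 - 1.63·655.
So N* = -182/-1.4 = 130, and then M* = 655 - 1.47·130 = 464.

N* ≈ 130, M* ≈ 464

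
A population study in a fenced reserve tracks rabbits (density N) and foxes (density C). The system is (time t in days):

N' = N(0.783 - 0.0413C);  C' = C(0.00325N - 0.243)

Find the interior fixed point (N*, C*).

Set dC/dt = 0 with C > 0: 0.00325N - 0.243 = 0, so N* = 0.243/0.00325 = 74.8.
Set dN/dt = 0 with N > 0: 0.783 - 0.0413C = 0, so C* = 0.783/0.0413 = 19.

N* ≈ 74.8, C* ≈ 19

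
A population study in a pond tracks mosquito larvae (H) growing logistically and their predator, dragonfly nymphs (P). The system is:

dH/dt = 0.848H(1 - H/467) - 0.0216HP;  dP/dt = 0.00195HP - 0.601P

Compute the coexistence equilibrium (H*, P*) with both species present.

H* ≈ 308, P* ≈ 13.3

From dP/dt = 0 with P > 0: 0.00195H* = 0.601, so H* = 308.
Substitute into dH/dt = 0: 0.848(1 - 308/467) = 0.0216P*.
The bracket is 0.34, giving P* = 0.288/0.0216 = 13.3.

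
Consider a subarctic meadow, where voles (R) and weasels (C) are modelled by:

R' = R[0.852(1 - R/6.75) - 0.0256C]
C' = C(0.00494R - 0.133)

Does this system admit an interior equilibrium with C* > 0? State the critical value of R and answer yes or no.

The predator equation gives dC/dt > 0 only when R > 0.133/0.00494 = 26.9.
Without the predator, R → K = 6.75. Since 6.75 < 26.9, the predator cannot invade.

Threshold R = 26.9; K < 26.9, so no, the predator goes extinct.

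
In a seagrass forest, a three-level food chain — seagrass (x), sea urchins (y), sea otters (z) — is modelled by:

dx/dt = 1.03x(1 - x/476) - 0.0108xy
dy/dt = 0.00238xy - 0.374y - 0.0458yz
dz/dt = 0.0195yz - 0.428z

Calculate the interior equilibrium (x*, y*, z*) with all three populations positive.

From dz/dt = 0: 0.0195y* = 0.428, so y* = 21.9.
From dx/dt = 0: 1.03(1 - x*/476) = 0.0108·21.9, giving x* = 476·(1 - 0.23) = 366.
From dy/dt = 0: 0.00238·366 - 0.374 = 0.0458z*, so z* = 0.498/0.0458 = 10.9.

x* ≈ 366, y* ≈ 21.9, z* ≈ 10.9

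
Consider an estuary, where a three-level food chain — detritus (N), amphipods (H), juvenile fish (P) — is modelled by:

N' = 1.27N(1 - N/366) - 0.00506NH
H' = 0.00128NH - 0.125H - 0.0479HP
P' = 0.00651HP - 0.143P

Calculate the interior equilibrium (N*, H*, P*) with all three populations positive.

From dP/dt = 0: 0.00651H* = 0.143, so H* = 22.
From dN/dt = 0: 1.27(1 - N*/366) = 0.00506·22, giving N* = 366·(1 - 0.0875) = 334.
From dH/dt = 0: 0.00128·334 - 0.125 = 0.0479P*, so P* = 0.302/0.0479 = 6.31.

N* ≈ 334, H* ≈ 22, P* ≈ 6.31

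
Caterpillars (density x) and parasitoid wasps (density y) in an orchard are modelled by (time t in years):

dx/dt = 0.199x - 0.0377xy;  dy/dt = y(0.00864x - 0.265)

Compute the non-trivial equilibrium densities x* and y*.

x* ≈ 30.7, y* ≈ 5.28

Set dy/dt = 0 with y > 0: 0.00864x - 0.265 = 0, so x* = 0.265/0.00864 = 30.7.
Set dx/dt = 0 with x > 0: 0.199 - 0.0377y = 0, so y* = 0.199/0.0377 = 5.28.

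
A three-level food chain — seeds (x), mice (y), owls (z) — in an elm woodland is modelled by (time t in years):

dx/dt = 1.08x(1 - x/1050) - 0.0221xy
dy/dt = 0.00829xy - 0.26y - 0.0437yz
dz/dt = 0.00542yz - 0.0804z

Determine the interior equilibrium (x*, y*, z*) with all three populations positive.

x* ≈ 731, y* ≈ 14.8, z* ≈ 133

From dz/dt = 0: 0.00542y* = 0.0804, so y* = 14.8.
From dx/dt = 0: 1.08(1 - x*/1050) = 0.0221·14.8, giving x* = 1050·(1 - 0.304) = 731.
From dy/dt = 0: 0.00829·731 - 0.26 = 0.0437z*, so z* = 5.8/0.0437 = 133.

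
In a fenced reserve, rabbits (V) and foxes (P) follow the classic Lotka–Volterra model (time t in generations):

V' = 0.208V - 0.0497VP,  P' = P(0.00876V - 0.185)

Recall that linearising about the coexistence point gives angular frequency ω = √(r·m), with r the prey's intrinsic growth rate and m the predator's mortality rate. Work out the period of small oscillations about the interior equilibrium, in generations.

T ≈ 32 generations

Here r = 0.208 and m = 0.185, so r·m = 0.0385.
ω = √0.0385 = 0.196 per generation, hence T = 2π/ω ≈ 32 generations.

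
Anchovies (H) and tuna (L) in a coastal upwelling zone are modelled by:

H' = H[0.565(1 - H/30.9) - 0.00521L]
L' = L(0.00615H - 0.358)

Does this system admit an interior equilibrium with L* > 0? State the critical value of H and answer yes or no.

Threshold H = 58.2; K < 58.2, so no, the predator goes extinct.

The predator equation gives dL/dt > 0 only when H > 0.358/0.00615 = 58.2.
Without the predator, H → K = 30.9. Since 30.9 < 58.2, the predator cannot invade.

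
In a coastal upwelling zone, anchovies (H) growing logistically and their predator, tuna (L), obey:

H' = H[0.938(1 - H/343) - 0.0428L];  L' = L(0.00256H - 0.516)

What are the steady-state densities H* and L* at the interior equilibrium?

From dL/dt = 0 with L > 0: 0.00256H* = 0.516, so H* = 202.
Substitute into dH/dt = 0: 0.938(1 - 202/343) = 0.0428L*.
The bracket is 0.412, giving L* = 0.387/0.0428 = 9.04.

H* ≈ 202, L* ≈ 9.04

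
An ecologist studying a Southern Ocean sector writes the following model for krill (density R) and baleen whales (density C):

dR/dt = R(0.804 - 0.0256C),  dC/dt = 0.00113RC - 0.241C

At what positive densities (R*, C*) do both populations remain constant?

R* ≈ 213, C* ≈ 31.4

Set dC/dt = 0 with C > 0: 0.00113R - 0.241 = 0, so R* = 0.241/0.00113 = 213.
Set dR/dt = 0 with R > 0: 0.804 - 0.0256C = 0, so C* = 0.804/0.0256 = 31.4.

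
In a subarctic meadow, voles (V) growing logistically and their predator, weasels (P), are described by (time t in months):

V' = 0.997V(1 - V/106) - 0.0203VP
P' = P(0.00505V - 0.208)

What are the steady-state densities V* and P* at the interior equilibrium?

From dP/dt = 0 with P > 0: 0.00505V* = 0.208, so V* = 41.2.
Substitute into dV/dt = 0: 0.997(1 - 41.2/106) = 0.0203P*.
The bracket is 0.611, giving P* = 0.61/0.0203 = 30.

V* ≈ 41.2, P* ≈ 30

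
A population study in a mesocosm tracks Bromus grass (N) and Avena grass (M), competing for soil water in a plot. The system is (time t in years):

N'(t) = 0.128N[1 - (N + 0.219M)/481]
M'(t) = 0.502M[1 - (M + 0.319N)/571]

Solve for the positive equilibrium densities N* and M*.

Setting both brackets to zero gives the nullclines N + 0.219M = 481 and 0.319N + M = 571.
Substituting M = 571 - 0.319N into the first: N(1 - 0.219·0.319) = 481 - 0.219·571.
So N* = 356/0.93 = 383, and then M* = 571 - 0.319·383 = 449.

N* ≈ 383, M* ≈ 449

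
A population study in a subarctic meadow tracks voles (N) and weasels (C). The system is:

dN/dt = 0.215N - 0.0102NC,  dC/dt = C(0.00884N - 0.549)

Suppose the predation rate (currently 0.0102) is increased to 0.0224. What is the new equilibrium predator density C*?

C* ≈ 9.6

At the interior fixed point, setting dN/dt = 0 with N > 0 fixes C* = (prey growth rate)/(NC coefficient) — independent of the other coefficients.
With the change, C* = 0.215/0.0224 = 9.6; it falls from 21.1.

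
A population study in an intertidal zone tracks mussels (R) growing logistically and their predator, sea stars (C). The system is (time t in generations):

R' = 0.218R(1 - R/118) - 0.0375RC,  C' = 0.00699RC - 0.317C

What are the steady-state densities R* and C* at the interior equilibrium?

From dC/dt = 0 with C > 0: 0.00699R* = 0.317, so R* = 45.4.
Substitute into dR/dt = 0: 0.218(1 - 45.4/118) = 0.0375C*.
The bracket is 0.616, giving C* = 0.134/0.0375 = 3.58.

R* ≈ 45.4, C* ≈ 3.58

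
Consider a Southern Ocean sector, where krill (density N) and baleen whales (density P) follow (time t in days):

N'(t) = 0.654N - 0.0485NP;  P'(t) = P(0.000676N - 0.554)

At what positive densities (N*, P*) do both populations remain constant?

Set dP/dt = 0 with P > 0: 0.000676N - 0.554 = 0, so N* = 0.554/0.000676 = 820.
Set dN/dt = 0 with N > 0: 0.654 - 0.0485P = 0, so P* = 0.654/0.0485 = 13.5.

N* ≈ 820, P* ≈ 13.5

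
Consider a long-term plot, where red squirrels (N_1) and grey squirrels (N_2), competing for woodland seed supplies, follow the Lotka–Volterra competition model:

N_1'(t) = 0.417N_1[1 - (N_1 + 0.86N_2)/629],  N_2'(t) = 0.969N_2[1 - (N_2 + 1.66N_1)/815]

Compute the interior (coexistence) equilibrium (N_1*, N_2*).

Setting both brackets to zero gives the nullclines N_1 + 0.86N_2 = 629 and 1.66N_1 + N_2 = 815.
Substituting N_2 = 815 - 1.66N_1 into the first: N_1(1 - 0.86·1.66) = 629 - 0.86·815.
So N_1* = -71.9/-0.428 = 168, and then N_2* = 815 - 1.66·168 = 536.

N_1* ≈ 168, N_2* ≈ 536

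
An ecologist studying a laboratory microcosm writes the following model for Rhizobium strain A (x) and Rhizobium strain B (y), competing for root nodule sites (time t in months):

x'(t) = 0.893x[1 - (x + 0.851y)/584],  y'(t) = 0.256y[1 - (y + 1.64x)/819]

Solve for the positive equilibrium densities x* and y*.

x* ≈ 286, y* ≈ 351

Setting both brackets to zero gives the nullclines x + 0.851y = 584 and 1.64x + y = 819.
Substituting y = 819 - 1.64x into the first: x(1 - 0.851·1.64) = 584 - 0.851·819.
So x* = -113/-0.396 = 286, and then y* = 819 - 1.64·286 = 351.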